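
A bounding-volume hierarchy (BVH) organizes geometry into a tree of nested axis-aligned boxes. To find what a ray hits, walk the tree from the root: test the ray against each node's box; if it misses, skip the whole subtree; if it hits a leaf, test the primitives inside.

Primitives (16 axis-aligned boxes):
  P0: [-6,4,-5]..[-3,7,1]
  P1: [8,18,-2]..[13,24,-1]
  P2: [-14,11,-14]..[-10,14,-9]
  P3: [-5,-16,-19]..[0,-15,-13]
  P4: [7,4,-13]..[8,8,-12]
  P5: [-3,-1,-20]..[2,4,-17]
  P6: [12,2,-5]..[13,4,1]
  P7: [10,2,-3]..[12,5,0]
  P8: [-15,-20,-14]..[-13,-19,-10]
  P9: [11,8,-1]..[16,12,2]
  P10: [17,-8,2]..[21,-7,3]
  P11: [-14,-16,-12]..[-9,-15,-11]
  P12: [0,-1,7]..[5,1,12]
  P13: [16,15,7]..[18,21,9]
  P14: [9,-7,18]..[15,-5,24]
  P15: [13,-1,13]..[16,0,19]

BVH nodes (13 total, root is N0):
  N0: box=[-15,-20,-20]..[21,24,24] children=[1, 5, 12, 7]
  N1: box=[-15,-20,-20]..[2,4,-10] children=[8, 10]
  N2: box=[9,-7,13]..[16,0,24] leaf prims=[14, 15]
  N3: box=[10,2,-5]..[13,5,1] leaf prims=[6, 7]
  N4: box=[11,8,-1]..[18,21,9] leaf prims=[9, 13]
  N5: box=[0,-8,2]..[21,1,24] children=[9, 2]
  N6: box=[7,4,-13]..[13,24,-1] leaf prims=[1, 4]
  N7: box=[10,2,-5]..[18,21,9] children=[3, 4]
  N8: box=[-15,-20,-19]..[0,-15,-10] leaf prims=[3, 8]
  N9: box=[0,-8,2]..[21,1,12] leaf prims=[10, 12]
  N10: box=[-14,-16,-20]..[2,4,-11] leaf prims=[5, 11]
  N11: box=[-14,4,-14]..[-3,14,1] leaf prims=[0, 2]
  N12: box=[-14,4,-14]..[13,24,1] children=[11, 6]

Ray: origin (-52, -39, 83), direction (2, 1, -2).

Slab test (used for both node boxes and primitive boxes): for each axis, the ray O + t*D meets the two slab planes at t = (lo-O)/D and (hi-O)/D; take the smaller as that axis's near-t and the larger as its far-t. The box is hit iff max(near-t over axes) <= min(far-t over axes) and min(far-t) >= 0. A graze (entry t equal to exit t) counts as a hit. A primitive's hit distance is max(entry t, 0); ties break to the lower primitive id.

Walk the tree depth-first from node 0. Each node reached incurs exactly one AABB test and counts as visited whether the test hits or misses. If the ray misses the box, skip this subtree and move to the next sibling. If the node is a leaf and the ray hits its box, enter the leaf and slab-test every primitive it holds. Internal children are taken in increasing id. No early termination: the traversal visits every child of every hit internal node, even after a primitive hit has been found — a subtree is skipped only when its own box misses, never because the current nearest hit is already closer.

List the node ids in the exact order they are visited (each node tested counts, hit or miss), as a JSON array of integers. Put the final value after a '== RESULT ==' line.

Trace the traversal:
N0 x:[37/2,73/2] y:[19,63] z:[59/2,103/2] -> hit [59/2,73/2], descend [1, 5, 7, 12]
  N1 x:[37/2,27] y:[19,43] z:[93/2,103/2] -> miss, prune
  N5 x:[26,73/2] y:[31,40] z:[59/2,81/2] -> hit [31,73/2], descend [2, 9]
    N2 x:[61/2,34] y:[32,39] z:[59/2,35] -> hit [32,34] leaf, test {P14@t=32, P15(miss)}
    N9 x:[26,73/2] y:[31,40] z:[71/2,81/2] -> hit [71/2,73/2] leaf, test {P10(miss), P12(miss)}
  N7 x:[31,35] y:[41,60] z:[37,44] -> miss, prune
  N12 x:[19,65/2] y:[43,63] z:[41,97/2] -> miss, prune

order=[0, 1, 5, 2, 9, 7, 12]  |boxes|=7  |leaves|=2  hit=P14

== RESULT ==
[0, 1, 5, 2, 9, 7, 12]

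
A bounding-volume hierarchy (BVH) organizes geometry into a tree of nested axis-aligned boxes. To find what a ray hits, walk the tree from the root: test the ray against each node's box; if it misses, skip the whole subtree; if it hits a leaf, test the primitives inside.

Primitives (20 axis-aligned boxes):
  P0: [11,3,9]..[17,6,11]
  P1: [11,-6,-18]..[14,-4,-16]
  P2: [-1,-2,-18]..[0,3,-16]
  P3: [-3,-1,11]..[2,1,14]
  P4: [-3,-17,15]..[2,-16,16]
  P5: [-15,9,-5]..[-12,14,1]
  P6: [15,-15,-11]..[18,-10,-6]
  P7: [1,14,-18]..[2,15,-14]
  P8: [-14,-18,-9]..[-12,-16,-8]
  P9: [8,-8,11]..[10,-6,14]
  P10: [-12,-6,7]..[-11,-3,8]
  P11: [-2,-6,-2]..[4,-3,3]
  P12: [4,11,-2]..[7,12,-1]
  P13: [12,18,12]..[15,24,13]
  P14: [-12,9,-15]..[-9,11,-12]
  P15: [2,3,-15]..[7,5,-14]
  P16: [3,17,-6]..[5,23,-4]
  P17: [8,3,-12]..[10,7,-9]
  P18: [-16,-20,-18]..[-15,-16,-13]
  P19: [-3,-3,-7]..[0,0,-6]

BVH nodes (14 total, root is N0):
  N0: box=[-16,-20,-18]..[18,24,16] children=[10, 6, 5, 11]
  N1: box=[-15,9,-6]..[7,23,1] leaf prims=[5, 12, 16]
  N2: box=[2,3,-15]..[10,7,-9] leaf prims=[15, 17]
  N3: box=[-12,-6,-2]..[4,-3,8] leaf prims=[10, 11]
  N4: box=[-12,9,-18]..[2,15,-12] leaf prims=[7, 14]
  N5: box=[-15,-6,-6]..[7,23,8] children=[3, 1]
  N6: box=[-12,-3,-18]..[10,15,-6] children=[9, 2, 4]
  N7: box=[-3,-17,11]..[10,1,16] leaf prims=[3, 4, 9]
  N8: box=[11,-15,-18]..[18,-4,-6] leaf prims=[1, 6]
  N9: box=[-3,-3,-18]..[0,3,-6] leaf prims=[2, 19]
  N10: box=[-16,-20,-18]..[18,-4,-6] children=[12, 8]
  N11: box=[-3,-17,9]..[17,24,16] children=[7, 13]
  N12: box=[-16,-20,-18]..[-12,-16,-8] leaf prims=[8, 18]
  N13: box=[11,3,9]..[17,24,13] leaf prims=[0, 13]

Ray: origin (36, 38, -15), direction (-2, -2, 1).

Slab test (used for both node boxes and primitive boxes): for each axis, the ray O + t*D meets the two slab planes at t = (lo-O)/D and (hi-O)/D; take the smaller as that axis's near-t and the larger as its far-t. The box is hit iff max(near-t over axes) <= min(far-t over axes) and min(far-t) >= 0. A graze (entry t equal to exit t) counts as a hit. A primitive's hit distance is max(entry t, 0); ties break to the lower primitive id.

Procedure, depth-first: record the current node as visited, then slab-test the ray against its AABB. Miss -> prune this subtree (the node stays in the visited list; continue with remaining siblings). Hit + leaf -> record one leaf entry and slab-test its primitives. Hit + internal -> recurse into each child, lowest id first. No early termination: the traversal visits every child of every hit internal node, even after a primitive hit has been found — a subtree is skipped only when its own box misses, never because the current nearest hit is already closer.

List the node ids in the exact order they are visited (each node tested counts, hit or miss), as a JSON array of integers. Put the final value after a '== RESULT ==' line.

Traverse from the root:
N0 x:[9,26] y:[7,29] z:[-3,31] -> hit [9,26], descend [5, 6, 10, 11]
  N5 x:[29/2,51/2] y:[15/2,22] z:[9,23] -> hit [29/2,22], descend [1, 3]
    N1 x:[29/2,51/2] y:[15/2,29/2] z:[9,16] -> hit [29/2,29/2] leaf, test {P5(miss), P12(miss), P16(miss)}
    N3 x:[16,24] y:[41/2,22] z:[13,23] -> hit [41/2,22] leaf, test {P10(miss), P11(miss)}
  N6 x:[13,24] y:[23/2,41/2] z:[-3,9] -> miss, prune
  N10 x:[9,26] y:[21,29] z:[-3,9] -> miss, prune
  N11 x:[19/2,39/2] y:[7,55/2] z:[24,31] -> miss, prune

7 AABB tests over nodes [0, 5, 1, 3, 6, 10, 11]; 2 leaves entered; closest miss.

== RESULT ==
[0, 5, 1, 3, 6, 10, 11]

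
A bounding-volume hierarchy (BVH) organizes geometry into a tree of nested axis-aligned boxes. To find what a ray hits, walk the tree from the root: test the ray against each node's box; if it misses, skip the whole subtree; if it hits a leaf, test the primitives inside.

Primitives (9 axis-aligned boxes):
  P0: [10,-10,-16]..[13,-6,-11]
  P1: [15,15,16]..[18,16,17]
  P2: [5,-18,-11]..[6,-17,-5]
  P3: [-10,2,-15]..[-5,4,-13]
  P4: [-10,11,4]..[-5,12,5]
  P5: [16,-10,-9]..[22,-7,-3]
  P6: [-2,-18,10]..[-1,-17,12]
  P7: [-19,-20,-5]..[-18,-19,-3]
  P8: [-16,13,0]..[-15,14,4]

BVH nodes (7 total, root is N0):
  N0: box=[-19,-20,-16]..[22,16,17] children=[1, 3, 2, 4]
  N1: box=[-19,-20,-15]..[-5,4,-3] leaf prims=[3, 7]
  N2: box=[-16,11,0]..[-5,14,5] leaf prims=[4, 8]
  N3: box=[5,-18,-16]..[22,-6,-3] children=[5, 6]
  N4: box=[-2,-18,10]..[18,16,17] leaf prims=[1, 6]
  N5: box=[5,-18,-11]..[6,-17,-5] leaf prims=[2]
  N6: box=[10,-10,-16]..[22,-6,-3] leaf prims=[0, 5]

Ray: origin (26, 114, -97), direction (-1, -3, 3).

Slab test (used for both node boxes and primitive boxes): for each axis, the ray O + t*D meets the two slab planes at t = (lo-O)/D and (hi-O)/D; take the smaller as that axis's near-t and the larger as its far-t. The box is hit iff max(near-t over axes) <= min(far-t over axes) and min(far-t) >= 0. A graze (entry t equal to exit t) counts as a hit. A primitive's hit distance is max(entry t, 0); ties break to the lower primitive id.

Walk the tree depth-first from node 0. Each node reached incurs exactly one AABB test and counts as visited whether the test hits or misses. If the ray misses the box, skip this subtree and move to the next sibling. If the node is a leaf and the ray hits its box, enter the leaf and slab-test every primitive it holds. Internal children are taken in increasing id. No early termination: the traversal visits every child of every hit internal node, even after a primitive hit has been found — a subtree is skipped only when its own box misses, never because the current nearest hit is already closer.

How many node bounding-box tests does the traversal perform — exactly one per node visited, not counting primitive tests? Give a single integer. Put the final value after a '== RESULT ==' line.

Walk:
N0 x:[4,45] y:[98/3,134/3] z:[27,38] -> hit [98/3,38], descend [1, 2, 3, 4]
  N1 x:[31,45] y:[110/3,134/3] z:[82/3,94/3] -> miss, prune
  N2 x:[31,42] y:[100/3,103/3] z:[97/3,34] -> hit [100/3,34] leaf, test {P4@t=34, P8(miss)}
  N3 x:[4,21] y:[40,44] z:[27,94/3] -> miss, prune
  N4 x:[8,28] y:[98/3,44] z:[107/3,38] -> miss, prune

order=[0, 1, 2, 3, 4]  |boxes|=5  |leaves|=1  hit=P4

== RESULT ==
5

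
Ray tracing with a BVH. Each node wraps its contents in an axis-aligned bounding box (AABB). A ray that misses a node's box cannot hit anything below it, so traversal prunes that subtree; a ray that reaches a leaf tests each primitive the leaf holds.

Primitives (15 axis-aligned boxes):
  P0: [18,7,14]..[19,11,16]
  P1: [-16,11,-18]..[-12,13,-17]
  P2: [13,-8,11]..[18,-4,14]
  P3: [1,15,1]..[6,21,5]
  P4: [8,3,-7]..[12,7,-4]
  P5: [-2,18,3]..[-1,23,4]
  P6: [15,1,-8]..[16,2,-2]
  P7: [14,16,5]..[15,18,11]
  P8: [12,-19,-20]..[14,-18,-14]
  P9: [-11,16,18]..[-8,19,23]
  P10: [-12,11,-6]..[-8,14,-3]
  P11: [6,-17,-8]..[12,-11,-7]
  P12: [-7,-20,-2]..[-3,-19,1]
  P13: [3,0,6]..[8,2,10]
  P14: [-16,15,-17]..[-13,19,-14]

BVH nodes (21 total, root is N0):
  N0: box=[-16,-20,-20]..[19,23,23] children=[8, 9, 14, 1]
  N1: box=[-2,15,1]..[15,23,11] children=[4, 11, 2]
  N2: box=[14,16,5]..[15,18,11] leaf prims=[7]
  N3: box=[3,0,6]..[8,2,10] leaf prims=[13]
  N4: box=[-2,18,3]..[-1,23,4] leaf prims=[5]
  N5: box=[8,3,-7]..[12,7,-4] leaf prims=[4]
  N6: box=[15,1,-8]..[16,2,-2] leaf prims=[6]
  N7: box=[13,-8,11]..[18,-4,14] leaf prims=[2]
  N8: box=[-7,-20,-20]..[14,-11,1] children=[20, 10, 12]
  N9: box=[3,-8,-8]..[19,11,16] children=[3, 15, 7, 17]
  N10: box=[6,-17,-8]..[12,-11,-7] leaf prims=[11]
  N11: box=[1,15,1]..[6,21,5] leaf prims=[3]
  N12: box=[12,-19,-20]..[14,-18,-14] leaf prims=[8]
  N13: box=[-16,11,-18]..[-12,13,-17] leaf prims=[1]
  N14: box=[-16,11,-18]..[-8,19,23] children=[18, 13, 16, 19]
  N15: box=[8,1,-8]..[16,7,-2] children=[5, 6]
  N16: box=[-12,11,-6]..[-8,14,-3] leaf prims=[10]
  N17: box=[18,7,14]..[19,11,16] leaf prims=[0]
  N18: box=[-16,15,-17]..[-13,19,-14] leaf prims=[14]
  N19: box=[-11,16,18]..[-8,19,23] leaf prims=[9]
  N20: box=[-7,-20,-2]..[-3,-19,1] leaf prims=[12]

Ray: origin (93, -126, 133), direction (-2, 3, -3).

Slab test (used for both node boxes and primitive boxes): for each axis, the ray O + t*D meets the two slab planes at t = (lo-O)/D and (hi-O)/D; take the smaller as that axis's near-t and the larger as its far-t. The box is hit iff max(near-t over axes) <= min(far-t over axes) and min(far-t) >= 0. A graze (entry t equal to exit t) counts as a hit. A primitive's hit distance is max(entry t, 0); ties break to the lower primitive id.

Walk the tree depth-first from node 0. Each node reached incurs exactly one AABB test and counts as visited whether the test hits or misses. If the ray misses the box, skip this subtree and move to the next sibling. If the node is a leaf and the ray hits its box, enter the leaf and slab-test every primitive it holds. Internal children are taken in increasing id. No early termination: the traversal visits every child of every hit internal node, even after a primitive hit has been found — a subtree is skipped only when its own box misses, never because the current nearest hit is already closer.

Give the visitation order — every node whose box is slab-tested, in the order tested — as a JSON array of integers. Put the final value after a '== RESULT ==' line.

Traverse from the root:
N0 x:[37,109/2] y:[106/3,149/3] z:[110/3,51] -> hit [37,149/3], descend [1, 8, 9, 14]
  N1 x:[39,95/2] y:[47,149/3] z:[122/3,44] -> miss, prune
  N8 x:[79/2,50] y:[106/3,115/3] z:[44,51] -> miss, prune
  N9 x:[37,45] y:[118/3,137/3] z:[39,47] -> hit [118/3,45], descend [3, 7, 15, 17]
    N3 x:[85/2,45] y:[42,128/3] z:[41,127/3] -> miss, prune
    N7 x:[75/2,40] y:[118/3,122/3] z:[119/3,122/3] -> hit [119/3,40] leaf, test {P2@t=119/3}
    N15 x:[77/2,85/2] y:[127/3,133/3] z:[45,47] -> miss, prune
    N17 x:[37,75/2] y:[133/3,137/3] z:[39,119/3] -> miss, prune
  N14 x:[101/2,109/2] y:[137/3,145/3] z:[110/3,151/3] -> miss, prune

Summary -> nodes [0, 1, 8, 9, 3, 7, 15, 17, 14]; box-tests=9; leaf-entries=1; first=P2

== RESULT ==
[0, 1, 8, 9, 3, 7, 15, 17, 14]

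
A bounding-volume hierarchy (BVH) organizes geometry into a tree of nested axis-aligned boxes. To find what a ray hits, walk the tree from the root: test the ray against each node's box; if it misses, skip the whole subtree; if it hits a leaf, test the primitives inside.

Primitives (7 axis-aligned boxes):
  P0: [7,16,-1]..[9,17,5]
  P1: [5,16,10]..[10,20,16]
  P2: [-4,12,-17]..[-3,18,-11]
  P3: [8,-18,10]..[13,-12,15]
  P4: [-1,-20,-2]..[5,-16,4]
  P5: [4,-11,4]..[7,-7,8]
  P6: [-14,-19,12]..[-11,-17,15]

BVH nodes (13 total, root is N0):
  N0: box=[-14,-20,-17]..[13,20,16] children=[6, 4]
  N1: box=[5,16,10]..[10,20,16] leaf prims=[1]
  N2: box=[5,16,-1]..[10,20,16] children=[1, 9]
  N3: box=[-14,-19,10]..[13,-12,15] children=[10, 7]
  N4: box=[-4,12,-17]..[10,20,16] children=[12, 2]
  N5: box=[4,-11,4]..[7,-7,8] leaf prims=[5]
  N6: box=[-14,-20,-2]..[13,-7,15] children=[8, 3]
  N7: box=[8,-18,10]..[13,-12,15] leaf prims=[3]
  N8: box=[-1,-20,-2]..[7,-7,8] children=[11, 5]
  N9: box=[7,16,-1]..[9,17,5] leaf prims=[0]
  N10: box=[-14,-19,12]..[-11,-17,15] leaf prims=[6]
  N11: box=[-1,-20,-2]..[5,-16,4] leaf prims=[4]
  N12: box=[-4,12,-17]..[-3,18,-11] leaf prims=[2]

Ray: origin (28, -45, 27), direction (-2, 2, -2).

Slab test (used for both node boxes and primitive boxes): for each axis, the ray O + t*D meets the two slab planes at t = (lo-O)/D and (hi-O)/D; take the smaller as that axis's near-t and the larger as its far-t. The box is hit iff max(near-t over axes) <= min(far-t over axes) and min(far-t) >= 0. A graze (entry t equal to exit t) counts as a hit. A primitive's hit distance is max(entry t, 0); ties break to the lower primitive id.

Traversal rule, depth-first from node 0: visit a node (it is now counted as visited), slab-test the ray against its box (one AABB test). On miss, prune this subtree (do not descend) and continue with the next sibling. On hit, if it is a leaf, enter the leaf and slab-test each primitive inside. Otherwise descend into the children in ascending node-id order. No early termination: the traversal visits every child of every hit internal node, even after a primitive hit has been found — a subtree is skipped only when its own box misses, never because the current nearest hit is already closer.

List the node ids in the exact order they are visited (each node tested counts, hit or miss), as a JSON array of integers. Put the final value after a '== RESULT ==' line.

Trace the traversal:
N0 x:[15/2,21] y:[25/2,65/2] z:[11/2,22] -> hit [25/2,21], descend [4, 6]
  N4 x:[9,16] y:[57/2,65/2] z:[11/2,22] -> miss, prune
  N6 x:[15/2,21] y:[25/2,19] z:[6,29/2] -> hit [25/2,29/2], descend [3, 8]
    N3 x:[15/2,21] y:[13,33/2] z:[6,17/2] -> miss, prune
    N8 x:[21/2,29/2] y:[25/2,19] z:[19/2,29/2] -> hit [25/2,29/2], descend [5, 11]
      N5 x:[21/2,12] y:[17,19] z:[19/2,23/2] -> miss, prune
      N11 x:[23/2,29/2] y:[25/2,29/2] z:[23/2,29/2] -> hit [25/2,29/2] leaf, test {P4@t=25/2}

7 AABB tests over nodes [0, 4, 6, 3, 8, 5, 11]; 1 leaf entered; closest P4.

== RESULT ==
[0, 4, 6, 3, 8, 5, 11]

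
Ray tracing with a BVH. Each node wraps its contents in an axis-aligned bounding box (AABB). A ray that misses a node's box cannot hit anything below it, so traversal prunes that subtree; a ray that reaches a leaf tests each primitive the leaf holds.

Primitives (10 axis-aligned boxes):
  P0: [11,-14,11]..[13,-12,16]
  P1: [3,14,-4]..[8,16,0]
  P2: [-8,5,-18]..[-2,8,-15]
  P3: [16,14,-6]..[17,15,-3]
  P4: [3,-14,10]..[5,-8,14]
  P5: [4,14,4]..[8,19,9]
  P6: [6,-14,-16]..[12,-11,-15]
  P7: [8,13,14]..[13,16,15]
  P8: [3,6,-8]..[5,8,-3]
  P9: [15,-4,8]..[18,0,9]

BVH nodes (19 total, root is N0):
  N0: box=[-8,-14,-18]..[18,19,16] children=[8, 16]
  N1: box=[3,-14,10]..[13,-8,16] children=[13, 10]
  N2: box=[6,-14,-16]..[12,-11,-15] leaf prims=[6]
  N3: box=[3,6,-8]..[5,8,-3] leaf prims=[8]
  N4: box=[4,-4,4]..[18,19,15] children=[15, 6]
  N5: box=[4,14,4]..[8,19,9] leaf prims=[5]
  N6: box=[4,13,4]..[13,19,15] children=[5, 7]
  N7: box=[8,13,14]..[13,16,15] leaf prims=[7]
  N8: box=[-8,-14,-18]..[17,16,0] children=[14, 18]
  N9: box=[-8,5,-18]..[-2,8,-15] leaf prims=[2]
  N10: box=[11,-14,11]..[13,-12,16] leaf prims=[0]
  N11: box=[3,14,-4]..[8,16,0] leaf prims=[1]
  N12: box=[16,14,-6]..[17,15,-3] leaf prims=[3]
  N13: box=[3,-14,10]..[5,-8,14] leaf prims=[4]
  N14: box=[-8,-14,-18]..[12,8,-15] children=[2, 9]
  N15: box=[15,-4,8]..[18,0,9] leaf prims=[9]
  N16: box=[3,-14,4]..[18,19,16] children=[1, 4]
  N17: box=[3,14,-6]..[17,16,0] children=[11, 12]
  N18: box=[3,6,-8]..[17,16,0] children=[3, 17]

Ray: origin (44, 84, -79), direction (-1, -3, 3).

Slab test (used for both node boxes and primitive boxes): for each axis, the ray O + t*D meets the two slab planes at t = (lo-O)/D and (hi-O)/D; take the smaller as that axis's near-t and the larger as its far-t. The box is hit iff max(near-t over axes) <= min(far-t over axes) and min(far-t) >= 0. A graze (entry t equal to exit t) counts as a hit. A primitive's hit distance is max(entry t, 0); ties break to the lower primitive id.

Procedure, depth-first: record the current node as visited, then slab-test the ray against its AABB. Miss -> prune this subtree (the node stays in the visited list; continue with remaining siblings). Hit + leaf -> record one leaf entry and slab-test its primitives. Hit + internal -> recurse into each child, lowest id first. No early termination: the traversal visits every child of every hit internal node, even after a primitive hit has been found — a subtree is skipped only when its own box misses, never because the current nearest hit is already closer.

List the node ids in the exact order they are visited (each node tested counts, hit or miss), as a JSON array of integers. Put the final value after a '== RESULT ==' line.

Trace the traversal:
N0 x:[26,52] y:[65/3,98/3] z:[61/3,95/3] -> hit [26,95/3], descend [8, 16]
  N8 x:[27,52] y:[68/3,98/3] z:[61/3,79/3] -> miss, prune
  N16 x:[26,41] y:[65/3,98/3] z:[83/3,95/3] -> hit [83/3,95/3], descend [1, 4]
    N1 x:[31,41] y:[92/3,98/3] z:[89/3,95/3] -> hit [31,95/3], descend [10, 13]
      N10 x:[31,33] y:[32,98/3] z:[30,95/3] -> miss, prune
      N13 x:[39,41] y:[92/3,98/3] z:[89/3,31] -> miss, prune
    N4 x:[26,40] y:[65/3,88/3] z:[83/3,94/3] -> hit [83/3,88/3], descend [6, 15]
      N6 x:[31,40] y:[65/3,71/3] z:[83/3,94/3] -> miss, prune
      N15 x:[26,29] y:[28,88/3] z:[29,88/3] -> hit [29,29] leaf, test {P9@t=29}

9 AABB tests over nodes [0, 8, 16, 1, 10, 13, 4, 6, 15]; 1 leaf entered; closest P9.

== RESULT ==
[0, 8, 16, 1, 10, 13, 4, 6, 15]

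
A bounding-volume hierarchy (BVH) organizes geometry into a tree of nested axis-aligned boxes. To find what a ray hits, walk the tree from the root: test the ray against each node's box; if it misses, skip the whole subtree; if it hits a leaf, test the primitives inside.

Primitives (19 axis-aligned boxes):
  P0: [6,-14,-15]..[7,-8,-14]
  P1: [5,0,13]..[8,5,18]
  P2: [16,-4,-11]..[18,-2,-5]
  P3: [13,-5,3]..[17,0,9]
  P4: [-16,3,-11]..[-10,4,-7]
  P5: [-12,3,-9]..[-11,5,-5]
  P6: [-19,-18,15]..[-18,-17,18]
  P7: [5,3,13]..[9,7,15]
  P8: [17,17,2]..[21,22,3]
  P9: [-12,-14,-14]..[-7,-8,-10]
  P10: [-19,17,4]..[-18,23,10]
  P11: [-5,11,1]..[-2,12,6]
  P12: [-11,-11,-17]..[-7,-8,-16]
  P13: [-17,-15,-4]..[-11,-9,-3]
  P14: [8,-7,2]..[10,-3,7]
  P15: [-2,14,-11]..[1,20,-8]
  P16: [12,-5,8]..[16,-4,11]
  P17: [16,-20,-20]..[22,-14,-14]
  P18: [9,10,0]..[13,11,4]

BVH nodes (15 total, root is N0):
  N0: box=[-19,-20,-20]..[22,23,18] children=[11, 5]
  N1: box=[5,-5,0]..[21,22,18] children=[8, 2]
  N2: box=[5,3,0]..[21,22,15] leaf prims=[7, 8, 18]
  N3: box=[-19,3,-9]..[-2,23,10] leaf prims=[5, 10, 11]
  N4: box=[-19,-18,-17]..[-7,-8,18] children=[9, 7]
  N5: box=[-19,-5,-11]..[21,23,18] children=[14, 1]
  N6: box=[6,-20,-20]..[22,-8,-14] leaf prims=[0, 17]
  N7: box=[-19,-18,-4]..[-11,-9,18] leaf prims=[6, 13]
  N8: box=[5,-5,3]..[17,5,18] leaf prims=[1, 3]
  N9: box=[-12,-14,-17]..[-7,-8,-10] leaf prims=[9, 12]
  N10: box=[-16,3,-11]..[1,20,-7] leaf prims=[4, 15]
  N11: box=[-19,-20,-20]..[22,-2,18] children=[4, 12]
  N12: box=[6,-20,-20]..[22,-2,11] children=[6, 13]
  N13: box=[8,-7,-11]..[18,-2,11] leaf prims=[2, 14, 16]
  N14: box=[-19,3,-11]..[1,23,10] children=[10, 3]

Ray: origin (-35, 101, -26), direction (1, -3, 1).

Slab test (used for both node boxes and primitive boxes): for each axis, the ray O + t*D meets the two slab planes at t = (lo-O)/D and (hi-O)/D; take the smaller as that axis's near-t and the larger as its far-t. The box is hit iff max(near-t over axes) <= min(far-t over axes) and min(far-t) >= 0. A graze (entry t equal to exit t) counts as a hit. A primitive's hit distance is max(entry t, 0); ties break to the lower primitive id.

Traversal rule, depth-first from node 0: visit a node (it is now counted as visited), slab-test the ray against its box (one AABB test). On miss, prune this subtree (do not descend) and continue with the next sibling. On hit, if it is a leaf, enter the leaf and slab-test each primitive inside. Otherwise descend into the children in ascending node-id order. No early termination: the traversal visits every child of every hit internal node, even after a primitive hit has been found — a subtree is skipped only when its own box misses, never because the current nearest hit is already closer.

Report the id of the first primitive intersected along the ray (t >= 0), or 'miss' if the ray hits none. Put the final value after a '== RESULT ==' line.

Traverse from the root:
N0 x:[16,57] y:[26,121/3] z:[6,44] -> hit [26,121/3], descend [5, 11]
  N5 x:[16,56] y:[26,106/3] z:[15,44] -> hit [26,106/3], descend [1, 14]
    N1 x:[40,56] y:[79/3,106/3] z:[26,44] -> miss, prune
    N14 x:[16,36] y:[26,98/3] z:[15,36] -> hit [26,98/3], descend [3, 10]
      N3 x:[16,33] y:[26,98/3] z:[17,36] -> hit [26,98/3] leaf, test {P5(miss), P10(miss), P11@t=30}
      N10 x:[19,36] y:[27,98/3] z:[15,19] -> miss, prune
  N11 x:[16,57] y:[103/3,121/3] z:[6,44] -> hit [103/3,121/3], descend [4, 12]
    N4 x:[16,28] y:[109/3,119/3] z:[9,44] -> miss, prune
    N12 x:[41,57] y:[103/3,121/3] z:[6,37] -> miss, prune

order=[0, 5, 1, 14, 3, 10, 11, 4, 12]  |boxes|=9  |leaves|=1  hit=P11

== RESULT ==
11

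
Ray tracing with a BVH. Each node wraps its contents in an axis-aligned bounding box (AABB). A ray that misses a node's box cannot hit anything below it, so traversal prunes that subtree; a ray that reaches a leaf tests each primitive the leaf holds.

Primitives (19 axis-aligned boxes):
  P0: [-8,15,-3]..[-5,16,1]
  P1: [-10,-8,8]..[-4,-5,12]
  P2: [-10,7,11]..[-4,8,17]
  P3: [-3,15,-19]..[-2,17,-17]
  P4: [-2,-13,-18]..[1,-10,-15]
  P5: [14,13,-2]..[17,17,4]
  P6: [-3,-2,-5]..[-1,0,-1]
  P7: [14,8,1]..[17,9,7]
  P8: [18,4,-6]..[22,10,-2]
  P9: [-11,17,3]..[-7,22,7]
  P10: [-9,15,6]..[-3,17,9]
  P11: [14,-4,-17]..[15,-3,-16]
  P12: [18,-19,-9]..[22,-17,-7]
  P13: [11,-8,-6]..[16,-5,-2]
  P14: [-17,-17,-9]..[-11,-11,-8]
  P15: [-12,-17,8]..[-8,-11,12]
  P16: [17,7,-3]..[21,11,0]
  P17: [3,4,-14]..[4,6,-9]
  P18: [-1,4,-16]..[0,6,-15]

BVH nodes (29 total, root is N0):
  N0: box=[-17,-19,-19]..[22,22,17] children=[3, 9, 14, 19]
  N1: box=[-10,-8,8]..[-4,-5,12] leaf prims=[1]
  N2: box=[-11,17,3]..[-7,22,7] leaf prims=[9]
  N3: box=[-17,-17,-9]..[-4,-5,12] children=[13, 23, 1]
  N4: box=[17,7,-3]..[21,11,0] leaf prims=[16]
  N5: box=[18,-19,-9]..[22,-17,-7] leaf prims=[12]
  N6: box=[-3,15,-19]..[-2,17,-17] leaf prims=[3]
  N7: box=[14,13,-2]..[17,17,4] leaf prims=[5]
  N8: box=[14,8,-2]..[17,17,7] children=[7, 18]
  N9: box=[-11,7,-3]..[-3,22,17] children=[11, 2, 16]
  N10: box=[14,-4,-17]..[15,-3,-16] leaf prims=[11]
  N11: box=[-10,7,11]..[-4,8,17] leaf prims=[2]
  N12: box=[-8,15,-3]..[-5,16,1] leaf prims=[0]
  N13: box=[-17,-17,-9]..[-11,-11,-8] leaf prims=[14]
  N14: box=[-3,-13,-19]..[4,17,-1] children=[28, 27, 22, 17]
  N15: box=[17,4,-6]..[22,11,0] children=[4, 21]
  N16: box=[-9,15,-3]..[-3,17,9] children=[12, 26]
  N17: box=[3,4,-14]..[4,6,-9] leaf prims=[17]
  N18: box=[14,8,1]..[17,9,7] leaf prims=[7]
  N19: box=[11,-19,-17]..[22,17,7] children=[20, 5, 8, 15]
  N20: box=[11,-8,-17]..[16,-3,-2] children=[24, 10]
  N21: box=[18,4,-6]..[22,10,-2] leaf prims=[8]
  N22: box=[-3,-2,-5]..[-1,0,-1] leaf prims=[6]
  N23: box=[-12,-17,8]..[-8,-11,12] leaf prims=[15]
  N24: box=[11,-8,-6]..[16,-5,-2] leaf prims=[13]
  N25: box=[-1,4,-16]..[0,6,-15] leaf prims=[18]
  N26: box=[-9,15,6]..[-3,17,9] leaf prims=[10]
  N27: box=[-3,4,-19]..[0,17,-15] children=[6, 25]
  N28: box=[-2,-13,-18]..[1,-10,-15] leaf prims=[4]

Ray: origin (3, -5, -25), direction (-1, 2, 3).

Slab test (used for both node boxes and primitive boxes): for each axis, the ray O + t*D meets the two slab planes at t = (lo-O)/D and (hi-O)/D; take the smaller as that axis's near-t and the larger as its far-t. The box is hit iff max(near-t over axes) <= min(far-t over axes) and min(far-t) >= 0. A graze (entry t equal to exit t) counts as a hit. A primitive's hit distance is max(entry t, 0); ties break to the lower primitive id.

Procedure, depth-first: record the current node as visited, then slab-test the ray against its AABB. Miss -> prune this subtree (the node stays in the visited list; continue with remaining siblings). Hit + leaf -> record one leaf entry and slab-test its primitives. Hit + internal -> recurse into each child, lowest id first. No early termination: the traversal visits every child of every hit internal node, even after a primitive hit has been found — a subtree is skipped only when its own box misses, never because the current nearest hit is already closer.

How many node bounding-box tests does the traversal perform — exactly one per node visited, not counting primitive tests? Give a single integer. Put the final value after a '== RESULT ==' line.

Trace the traversal:
N0 x:[-19,20] y:[-7,27/2] z:[2,14] -> hit [2,27/2], descend [3, 9, 14, 19]
  N3 x:[7,20] y:[-6,0] z:[16/3,37/3] -> miss, prune
  N9 x:[6,14] y:[6,27/2] z:[22/3,14] -> hit [22/3,27/2], descend [2, 11, 16]
    N2 x:[10,14] y:[11,27/2] z:[28/3,32/3] -> miss, prune
    N11 x:[7,13] y:[6,13/2] z:[12,14] -> miss, prune
    N16 x:[6,12] y:[10,11] z:[22/3,34/3] -> hit [10,11], descend [12, 26]
      N12 x:[8,11] y:[10,21/2] z:[22/3,26/3] -> miss, prune
      N26 x:[6,12] y:[10,11] z:[31/3,34/3] -> hit [31/3,11] leaf, test {P10@t=31/3}
  N14 x:[-1,6] y:[-4,11] z:[2,8] -> hit [2,6], descend [17, 22, 27, 28]
    N17 x:[-1,0] y:[9/2,11/2] z:[11/3,16/3] -> miss, prune
    N22 x:[4,6] y:[3/2,5/2] z:[20/3,8] -> miss, prune
    N27 x:[3,6] y:[9/2,11] z:[2,10/3] -> miss, prune
    N28 x:[2,5] y:[-4,-5/2] z:[7/3,10/3] -> miss, prune
  N19 x:[-19,-8] y:[-7,11] z:[8/3,32/3] -> miss, prune

Visited [0, 3, 9, 2, 11, 16, 12, 26, 14, 17, 22, 27, 28, 19]. Tests: 14 box, 1 leaf. Nearest: P10.

== RESULT ==
14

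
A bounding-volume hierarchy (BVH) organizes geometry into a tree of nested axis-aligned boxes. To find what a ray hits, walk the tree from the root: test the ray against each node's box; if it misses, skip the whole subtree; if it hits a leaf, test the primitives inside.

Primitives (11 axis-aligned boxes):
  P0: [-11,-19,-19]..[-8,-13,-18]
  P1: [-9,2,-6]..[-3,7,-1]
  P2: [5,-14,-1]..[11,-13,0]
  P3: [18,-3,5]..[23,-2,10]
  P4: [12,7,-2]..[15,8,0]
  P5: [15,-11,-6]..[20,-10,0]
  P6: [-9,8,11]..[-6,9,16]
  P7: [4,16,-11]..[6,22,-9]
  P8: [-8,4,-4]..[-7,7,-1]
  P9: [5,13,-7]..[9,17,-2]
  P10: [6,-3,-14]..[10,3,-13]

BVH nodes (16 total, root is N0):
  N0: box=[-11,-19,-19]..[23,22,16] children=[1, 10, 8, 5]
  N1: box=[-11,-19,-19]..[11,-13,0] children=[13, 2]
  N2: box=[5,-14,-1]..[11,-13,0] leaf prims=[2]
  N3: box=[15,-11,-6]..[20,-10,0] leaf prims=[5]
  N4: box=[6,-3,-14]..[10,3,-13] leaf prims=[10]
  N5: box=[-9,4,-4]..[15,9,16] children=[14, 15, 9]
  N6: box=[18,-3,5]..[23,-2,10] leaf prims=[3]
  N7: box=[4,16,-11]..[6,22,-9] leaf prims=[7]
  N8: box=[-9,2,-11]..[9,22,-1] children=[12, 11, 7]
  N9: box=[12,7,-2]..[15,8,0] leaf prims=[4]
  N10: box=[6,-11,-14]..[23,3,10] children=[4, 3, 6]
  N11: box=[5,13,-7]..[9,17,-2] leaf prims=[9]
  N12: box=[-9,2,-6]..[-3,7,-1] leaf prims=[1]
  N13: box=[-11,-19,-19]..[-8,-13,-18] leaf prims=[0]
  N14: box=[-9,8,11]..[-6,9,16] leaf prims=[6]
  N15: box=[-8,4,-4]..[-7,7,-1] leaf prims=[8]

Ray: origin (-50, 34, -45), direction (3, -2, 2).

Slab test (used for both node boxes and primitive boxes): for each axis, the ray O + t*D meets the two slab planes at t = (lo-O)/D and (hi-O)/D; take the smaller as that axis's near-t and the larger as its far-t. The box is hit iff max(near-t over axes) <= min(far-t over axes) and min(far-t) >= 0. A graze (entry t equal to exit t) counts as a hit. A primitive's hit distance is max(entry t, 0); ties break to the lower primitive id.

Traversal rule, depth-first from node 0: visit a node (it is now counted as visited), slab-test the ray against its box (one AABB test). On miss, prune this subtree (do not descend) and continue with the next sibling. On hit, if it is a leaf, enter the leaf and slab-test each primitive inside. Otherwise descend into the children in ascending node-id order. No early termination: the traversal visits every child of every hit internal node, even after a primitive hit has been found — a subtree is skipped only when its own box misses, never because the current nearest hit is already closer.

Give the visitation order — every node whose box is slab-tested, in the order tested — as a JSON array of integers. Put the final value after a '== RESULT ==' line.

Walk:
N0 x:[13,73/3] y:[6,53/2] z:[13,61/2] -> hit [13,73/3], descend [1, 5, 8, 10]
  N1 x:[13,61/3] y:[47/2,53/2] z:[13,45/2] -> miss, prune
  N5 x:[41/3,65/3] y:[25/2,15] z:[41/2,61/2] -> miss, prune
  N8 x:[41/3,59/3] y:[6,16] z:[17,22] -> miss, prune
  N10 x:[56/3,73/3] y:[31/2,45/2] z:[31/2,55/2] -> hit [56/3,45/2], descend [3, 4, 6]
    N3 x:[65/3,70/3] y:[22,45/2] z:[39/2,45/2] -> hit [22,45/2] leaf, test {P5@t=22}
    N4 x:[56/3,20] y:[31/2,37/2] z:[31/2,16] -> miss, prune
    N6 x:[68/3,73/3] y:[18,37/2] z:[25,55/2] -> miss, prune

8 AABB tests over nodes [0, 1, 5, 8, 10, 3, 4, 6]; 1 leaf entered; closest P5.

== RESULT ==
[0, 1, 5, 8, 10, 3, 4, 6]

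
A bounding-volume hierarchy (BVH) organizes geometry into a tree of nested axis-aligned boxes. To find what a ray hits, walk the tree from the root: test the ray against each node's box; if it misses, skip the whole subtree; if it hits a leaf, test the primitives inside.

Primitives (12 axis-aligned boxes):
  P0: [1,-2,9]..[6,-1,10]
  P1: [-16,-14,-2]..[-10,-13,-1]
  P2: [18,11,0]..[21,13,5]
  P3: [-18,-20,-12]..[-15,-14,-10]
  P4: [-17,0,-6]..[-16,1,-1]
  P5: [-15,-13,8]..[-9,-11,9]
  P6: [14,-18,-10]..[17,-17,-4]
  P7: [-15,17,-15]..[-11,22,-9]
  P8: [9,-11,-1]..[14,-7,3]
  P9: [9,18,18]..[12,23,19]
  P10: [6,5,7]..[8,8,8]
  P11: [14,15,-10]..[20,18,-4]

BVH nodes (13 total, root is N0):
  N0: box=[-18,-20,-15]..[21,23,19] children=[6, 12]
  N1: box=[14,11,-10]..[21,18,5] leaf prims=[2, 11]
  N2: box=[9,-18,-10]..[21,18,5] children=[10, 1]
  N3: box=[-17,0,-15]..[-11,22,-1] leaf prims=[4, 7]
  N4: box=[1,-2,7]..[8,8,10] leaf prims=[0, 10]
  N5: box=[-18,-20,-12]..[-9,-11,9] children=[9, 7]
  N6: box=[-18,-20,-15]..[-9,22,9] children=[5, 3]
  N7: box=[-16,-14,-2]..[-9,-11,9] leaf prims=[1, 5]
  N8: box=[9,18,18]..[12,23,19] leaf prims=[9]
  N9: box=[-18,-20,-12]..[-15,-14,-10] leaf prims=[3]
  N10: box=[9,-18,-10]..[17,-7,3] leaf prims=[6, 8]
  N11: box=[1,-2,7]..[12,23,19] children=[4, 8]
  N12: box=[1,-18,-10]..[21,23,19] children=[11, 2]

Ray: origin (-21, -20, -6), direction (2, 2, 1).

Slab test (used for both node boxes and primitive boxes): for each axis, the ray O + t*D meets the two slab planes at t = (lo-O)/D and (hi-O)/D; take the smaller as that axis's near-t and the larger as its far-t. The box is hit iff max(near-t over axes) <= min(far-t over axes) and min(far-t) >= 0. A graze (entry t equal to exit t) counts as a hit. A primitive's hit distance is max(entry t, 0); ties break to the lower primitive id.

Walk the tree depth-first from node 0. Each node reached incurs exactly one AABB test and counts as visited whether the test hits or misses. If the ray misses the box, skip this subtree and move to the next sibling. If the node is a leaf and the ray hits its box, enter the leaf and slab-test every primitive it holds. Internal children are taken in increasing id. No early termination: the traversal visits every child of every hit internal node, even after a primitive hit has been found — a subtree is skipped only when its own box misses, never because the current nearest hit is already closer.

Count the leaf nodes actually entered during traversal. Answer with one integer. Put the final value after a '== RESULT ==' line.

Walk:
N0 x:[3/2,21] y:[0,43/2] z:[-9,25] -> hit [3/2,21], descend [6, 12]
  N6 x:[3/2,6] y:[0,21] z:[-9,15] -> hit [3/2,6], descend [3, 5]
    N3 x:[2,5] y:[10,21] z:[-9,5] -> miss, prune
    N5 x:[3/2,6] y:[0,9/2] z:[-6,15] -> hit [3/2,9/2], descend [7, 9]
      N7 x:[5/2,6] y:[3,9/2] z:[4,15] -> hit [4,9/2] leaf, test {P1(miss), P5(miss)}
      N9 x:[3/2,3] y:[0,3] z:[-6,-4] -> miss, prune
  N12 x:[11,21] y:[1,43/2] z:[-4,25] -> hit [11,21], descend [2, 11]
    N2 x:[15,21] y:[1,19] z:[-4,11] -> miss, prune
    N11 x:[11,33/2] y:[9,43/2] z:[13,25] -> hit [13,33/2], descend [4, 8]
      N4 x:[11,29/2] y:[9,14] z:[13,16] -> hit [13,14] leaf, test {P0(miss), P10@t=27/2}
      N8 x:[15,33/2] y:[19,43/2] z:[24,25] -> miss, prune

order=[0, 6, 3, 5, 7, 9, 12, 2, 11, 4, 8]  |boxes|=11  |leaves|=2  hit=P10

== RESULT ==
2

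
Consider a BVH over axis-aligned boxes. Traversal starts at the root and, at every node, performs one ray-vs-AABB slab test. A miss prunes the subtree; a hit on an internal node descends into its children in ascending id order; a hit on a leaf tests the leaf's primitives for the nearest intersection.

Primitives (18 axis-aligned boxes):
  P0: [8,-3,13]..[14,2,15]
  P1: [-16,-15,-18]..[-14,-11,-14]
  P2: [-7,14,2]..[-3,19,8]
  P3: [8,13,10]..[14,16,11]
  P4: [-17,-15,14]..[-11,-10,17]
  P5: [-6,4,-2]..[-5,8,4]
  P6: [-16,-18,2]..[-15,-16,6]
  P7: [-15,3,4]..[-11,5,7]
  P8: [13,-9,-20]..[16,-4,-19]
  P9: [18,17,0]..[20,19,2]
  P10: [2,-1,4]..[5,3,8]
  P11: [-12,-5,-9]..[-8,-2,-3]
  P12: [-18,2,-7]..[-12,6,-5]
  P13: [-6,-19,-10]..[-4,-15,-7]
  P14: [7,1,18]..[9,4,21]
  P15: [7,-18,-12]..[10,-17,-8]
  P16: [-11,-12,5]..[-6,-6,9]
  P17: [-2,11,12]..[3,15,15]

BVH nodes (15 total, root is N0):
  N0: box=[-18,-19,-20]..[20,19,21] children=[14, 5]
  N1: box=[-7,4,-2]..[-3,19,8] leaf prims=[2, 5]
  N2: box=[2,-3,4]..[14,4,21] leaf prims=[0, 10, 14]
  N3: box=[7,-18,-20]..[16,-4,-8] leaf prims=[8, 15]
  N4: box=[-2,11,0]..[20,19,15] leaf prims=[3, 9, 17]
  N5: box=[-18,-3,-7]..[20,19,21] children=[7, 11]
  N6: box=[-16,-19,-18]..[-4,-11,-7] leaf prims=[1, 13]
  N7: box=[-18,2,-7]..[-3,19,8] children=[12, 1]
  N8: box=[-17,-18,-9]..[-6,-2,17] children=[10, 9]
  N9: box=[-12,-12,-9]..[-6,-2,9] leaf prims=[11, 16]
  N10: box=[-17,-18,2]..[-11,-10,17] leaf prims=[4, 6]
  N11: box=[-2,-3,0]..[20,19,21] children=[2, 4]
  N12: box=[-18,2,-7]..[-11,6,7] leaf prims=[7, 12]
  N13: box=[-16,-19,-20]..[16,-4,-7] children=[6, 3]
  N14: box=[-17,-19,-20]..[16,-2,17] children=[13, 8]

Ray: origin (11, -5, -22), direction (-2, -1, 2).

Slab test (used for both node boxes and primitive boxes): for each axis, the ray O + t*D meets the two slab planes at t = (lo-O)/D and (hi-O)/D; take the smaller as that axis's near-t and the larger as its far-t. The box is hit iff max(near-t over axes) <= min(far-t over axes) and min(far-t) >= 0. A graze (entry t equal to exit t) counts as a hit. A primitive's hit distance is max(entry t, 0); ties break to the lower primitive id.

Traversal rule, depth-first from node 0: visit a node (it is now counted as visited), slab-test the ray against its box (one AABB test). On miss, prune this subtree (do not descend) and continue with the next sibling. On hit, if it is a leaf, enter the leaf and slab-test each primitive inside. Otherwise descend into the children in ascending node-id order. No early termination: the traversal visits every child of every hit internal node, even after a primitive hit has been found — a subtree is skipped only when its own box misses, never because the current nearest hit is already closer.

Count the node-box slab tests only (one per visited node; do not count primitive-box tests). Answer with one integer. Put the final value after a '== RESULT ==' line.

Trace the traversal:
N0 x:[-9/2,29/2] y:[-24,14] z:[1,43/2] -> hit [1,14], descend [5, 14]
  N5 x:[-9/2,29/2] y:[-24,-2] z:[15/2,43/2] -> miss, prune
  N14 x:[-5/2,14] y:[-3,14] z:[1,39/2] -> hit [1,14], descend [8, 13]
    N8 x:[17/2,14] y:[-3,13] z:[13/2,39/2] -> hit [17/2,13], descend [9, 10]
      N9 x:[17/2,23/2] y:[-3,7] z:[13/2,31/2] -> miss, prune
      N10 x:[11,14] y:[5,13] z:[12,39/2] -> hit [12,13] leaf, test {P4(miss), P6@t=13}
    N13 x:[-5/2,27/2] y:[-1,14] z:[1,15/2] -> hit [1,15/2], descend [3, 6]
      N3 x:[-5/2,2] y:[-1,13] z:[1,7] -> hit [1,2] leaf, test {P8(miss), P15(miss)}
      N6 x:[15/2,27/2] y:[6,14] z:[2,15/2] -> hit [15/2,15/2] leaf, test {P1(miss), P13(miss)}

order=[0, 5, 14, 8, 9, 10, 13, 3, 6]  |boxes|=9  |leaves|=3  hit=P6

== RESULT ==
9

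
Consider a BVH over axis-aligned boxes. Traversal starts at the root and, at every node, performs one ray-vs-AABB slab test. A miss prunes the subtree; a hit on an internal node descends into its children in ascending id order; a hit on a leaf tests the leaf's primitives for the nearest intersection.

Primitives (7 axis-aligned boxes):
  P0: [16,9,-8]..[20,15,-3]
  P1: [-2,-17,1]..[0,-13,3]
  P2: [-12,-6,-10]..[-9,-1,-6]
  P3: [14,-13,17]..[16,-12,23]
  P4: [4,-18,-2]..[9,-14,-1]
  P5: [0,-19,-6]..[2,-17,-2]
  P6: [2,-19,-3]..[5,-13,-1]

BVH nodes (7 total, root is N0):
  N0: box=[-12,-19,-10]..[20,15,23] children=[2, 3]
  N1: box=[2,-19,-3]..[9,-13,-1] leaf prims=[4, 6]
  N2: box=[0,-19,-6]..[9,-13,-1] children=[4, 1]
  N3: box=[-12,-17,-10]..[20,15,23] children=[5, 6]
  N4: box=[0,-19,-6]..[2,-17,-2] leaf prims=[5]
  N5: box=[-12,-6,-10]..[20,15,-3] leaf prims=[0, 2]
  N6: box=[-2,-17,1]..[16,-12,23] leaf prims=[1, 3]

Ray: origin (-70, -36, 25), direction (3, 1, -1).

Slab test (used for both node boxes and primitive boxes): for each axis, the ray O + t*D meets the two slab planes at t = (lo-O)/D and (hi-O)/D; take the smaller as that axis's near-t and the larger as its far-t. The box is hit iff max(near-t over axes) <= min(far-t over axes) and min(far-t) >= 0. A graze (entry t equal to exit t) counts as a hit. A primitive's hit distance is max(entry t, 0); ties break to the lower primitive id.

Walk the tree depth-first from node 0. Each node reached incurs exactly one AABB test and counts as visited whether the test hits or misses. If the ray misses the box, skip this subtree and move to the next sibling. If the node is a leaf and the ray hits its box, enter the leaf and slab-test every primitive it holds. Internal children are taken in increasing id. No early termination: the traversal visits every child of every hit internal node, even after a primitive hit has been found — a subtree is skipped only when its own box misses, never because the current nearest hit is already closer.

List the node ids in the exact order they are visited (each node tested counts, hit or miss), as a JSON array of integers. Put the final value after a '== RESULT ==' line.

Traverse from the root:
N0 x:[58/3,30] y:[17,51] z:[2,35] -> hit [58/3,30], descend [2, 3]
  N2 x:[70/3,79/3] y:[17,23] z:[26,31] -> miss, prune
  N3 x:[58/3,30] y:[19,51] z:[2,35] -> hit [58/3,30], descend [5, 6]
    N5 x:[58/3,30] y:[30,51] z:[28,35] -> hit [30,30] leaf, test {P0(miss), P2(miss)}
    N6 x:[68/3,86/3] y:[19,24] z:[2,24] -> hit [68/3,24] leaf, test {P1@t=68/3, P3(miss)}

Summary -> nodes [0, 2, 3, 5, 6]; box-tests=5; leaf-entries=2; first=P1

== RESULT ==
[0, 2, 3, 5, 6]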